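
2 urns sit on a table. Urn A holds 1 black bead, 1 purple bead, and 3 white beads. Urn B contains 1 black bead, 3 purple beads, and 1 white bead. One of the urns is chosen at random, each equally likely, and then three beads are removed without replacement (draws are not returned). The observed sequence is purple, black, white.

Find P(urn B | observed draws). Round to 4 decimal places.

The likelihood of the observed sequence under each hypothesis: P(data | urn A) = (1/5)(1/4)(3/3) = 1/20; P(data | urn B) = (3/5)(1/4)(1/3) = 1/20.
Weighting by the prior gives 1/2 · 1/20 = 1/40, 1/2 · 1/20 = 1/40; with total 1/20.
So P(urn B | data) = (1/40) / (1/20) = 1/2.

0.5000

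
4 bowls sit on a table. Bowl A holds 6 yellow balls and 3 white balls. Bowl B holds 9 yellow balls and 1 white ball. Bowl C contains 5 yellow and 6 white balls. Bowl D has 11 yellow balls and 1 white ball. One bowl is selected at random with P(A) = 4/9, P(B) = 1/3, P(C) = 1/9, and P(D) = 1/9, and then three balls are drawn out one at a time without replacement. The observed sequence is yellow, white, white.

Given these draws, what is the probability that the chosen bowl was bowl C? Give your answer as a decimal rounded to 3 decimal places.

0.347

Under each hypothesis, the probability of the observed sequence is: P(data | bowl A) = (6/9)(3/8)(2/7) = 0.071429; P(data | bowl B) = (9/10)(1/9)(0/8) = 0; P(data | bowl C) = (5/11)(6/10)(5/9) = 0.15152; P(data | bowl D) = (11/12)(1/11)(0/10) = 0.
Weighting by the prior gives 4/9 · 0.071429 = 0.031746, 1/3 · 0 = 0, 1/9 · 0.15152 = 0.016835, 1/9 · 0 = 0; with total 0.048581.
By Bayes' rule, P(bowl C | data) = (0.016835) / (0.048581) = 0.34653.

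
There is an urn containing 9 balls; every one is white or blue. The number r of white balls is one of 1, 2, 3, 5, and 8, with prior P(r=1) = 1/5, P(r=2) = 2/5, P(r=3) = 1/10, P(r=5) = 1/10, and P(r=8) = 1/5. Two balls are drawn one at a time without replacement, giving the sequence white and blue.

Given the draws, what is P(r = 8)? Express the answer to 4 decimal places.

0.1270

Compute the likelihood of the observed sequence for each case: P(data | r = 1) = (1/9)(8/8) = 1/9; P(data | r = 2) = (2/9)(7/8) = 7/36; P(data | r = 3) = (3/9)(6/8) = 1/4; P(data | r = 5) = (5/9)(4/8) = 5/18; P(data | r = 8) = (8/9)(1/8) = 1/9.
The prior-weighted likelihoods are 1/5 · 1/9 = 1/45, 2/5 · 7/36 = 7/90, 1/10 · 1/4 = 1/40, 1/10 · 5/18 = 1/36, 1/5 · 1/9 = 1/45; these sum to 7/40.
Hence P(r = 8 | data) = (1/45) / (7/40) = 8/63.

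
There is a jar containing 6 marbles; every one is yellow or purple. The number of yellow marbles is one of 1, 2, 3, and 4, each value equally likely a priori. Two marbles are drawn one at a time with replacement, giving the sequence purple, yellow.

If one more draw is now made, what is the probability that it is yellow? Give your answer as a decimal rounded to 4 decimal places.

0.4444

Compute the likelihood of the observed sequence for each case: P(data | r = 1) = (5/6)(1/6) = 5/36; P(data | r = 2) = (4/6)(2/6) = 2/9; P(data | r = 3) = (3/6)(3/6) = 1/4; P(data | r = 4) = (2/6)(4/6) = 2/9.
The prior-weighted likelihoods are 1/4 · 5/36 = 5/144, 1/4 · 2/9 = 1/18, 1/4 · 1/4 = 1/16, 1/4 · 2/9 = 1/18; summing to 5/24.
The posterior is then P(r = 1 | data) = 1/6, P(r = 2 | data) = 4/15, P(r = 3 | data) = 3/10, P(r = 4 | data) = 4/15.
The predictive probability is P(yellow next | data) = (1/6)(1/6) + (1/3)(4/15) + (1/2)(3/10) + (2/3)(4/15) = 4/9.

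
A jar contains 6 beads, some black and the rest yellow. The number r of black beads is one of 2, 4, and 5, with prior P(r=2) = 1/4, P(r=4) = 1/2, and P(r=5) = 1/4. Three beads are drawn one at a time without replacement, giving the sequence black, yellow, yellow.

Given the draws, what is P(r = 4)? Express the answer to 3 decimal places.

The likelihood of the observed sequence under each hypothesis: P(data | r = 2) = (2/6)(4/5)(3/4) = 1/5; P(data | r = 4) = (4/6)(2/5)(1/4) = 1/15; P(data | r = 5) = (5/6)(1/5)(0/4) = 0.
Multiplying each by its prior: 1/4 · 1/5 = 1/20, 1/2 · 1/15 = 1/30, 1/4 · 0 = 0; these sum to 1/12.
By Bayes' rule, P(r = 4 | data) = (1/30) / (1/12) = 2/5.

0.400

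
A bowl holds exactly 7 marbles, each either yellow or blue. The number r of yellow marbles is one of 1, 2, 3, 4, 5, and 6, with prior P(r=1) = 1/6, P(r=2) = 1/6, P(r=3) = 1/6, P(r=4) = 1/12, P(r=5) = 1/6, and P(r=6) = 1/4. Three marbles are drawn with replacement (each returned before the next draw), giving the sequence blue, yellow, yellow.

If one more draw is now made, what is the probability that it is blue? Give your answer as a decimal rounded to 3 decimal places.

0.380

Under each hypothesis, the probability of the observed sequence is: P(data | r = 1) = (6/7)(1/7)(1/7) = 0.017493; P(data | r = 2) = (5/7)(2/7)(2/7) = 0.058309; P(data | r = 3) = (4/7)(3/7)(3/7) = 0.10496; P(data | r = 4) = (3/7)(4/7)(4/7) = 0.13994; P(data | r = 5) = (2/7)(5/7)(5/7) = 0.14577; P(data | r = 6) = (1/7)(6/7)(6/7) = 0.10496.
Multiplying each by its prior: 1/6 · 0.017493 = 0.0029155, 1/6 · 0.058309 = 0.0097182, 1/6 · 0.10496 = 0.017493, 1/12 · 0.13994 = 0.011662, 1/6 · 0.14577 = 0.024295, 1/4 · 0.10496 = 0.026239; these sum to 0.092323.
The posterior is then P(r = 1 | data) = 0.031579, P(r = 2 | data) = 0.10526, P(r = 3 | data) = 0.18947, P(r = 4 | data) = 0.12632, P(r = 5 | data) = 0.26316, P(r = 6 | data) = 0.28421.
So P(blue next | data) = Σ P(blue next | H) P(H | data) = (6/7)(0.031579) + (5/7)(0.10526) + (4/7)(0.18947) + (3/7)(0.12632) + (2/7)(0.26316) + (1/7)(0.28421) = 0.38045.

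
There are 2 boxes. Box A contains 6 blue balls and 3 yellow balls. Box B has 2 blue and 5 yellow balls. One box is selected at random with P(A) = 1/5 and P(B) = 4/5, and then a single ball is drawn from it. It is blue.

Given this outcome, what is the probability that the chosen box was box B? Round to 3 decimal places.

0.632

Under each hypothesis, the probability of this draw is: P(data | box A) = (6/9) = 2/3; P(data | box B) = (2/7) = 2/7.
Multiplying each by its prior: 1/5 · 2/3 = 2/15, 4/5 · 2/7 = 8/35; with total 38/105.
Therefore the posterior P(box B | data) = (8/35) / (38/105) = 12/19.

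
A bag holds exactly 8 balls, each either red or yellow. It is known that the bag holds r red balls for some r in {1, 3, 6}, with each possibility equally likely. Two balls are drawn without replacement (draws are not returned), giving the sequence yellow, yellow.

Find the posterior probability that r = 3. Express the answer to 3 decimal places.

For each hypothesis, P(data | H) works out to: P(data | r = 1) = (7/8)(6/7) = 3/4; P(data | r = 3) = (5/8)(4/7) = 5/14; P(data | r = 6) = (2/8)(1/7) = 1/28.
Multiplying each by its prior: 1/3 · 3/4 = 1/4, 1/3 · 5/14 = 5/42, 1/3 · 1/28 = 1/84; summing to 8/21.
So P(r = 3 | data) = (5/42) / (8/21) = 5/16.

0.313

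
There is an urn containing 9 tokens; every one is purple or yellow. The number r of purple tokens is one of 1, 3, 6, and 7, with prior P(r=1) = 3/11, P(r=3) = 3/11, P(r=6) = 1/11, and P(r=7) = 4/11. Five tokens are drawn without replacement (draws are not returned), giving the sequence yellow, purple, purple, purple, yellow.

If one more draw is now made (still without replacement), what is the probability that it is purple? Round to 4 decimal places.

Compute the likelihood of the observed sequence for each case: P(data | r = 1) = (8/9)(1/8)(0/7) = 0; P(data | r = 3) = (6/9)(3/8)(2/7)(1/6)(5/5) = 1/84; P(data | r = 6) = (3/9)(6/8)(5/7)(4/6)(2/5) = 1/21; P(data | r = 7) = (2/9)(7/8)(6/7)(5/6)(1/5) = 1/36.
Multiplying each by its prior: 3/11 · 0 = 0, 3/11 · 1/84 = 1/308, 1/11 · 1/21 = 1/231, 4/11 · 1/36 = 1/99; with total 7/396.
Dividing through by the total gives posterior P(r = 1 | data) = 0, P(r = 3 | data) = 9/49, P(r = 6 | data) = 12/49, P(r = 7 | data) = 4/7.
The predictive probability is P(purple next | data) = (0)(9/49) + (3/4)(12/49) + (1)(4/7) = 37/49.

0.7551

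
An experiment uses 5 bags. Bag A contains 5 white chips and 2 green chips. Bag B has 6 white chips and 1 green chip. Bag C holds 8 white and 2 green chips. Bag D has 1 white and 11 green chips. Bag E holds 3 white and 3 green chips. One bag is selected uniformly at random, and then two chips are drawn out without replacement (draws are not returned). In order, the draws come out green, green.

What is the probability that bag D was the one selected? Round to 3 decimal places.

Compute the likelihood of the observed sequence for each case: P(data | bag A) = (2/7)(1/6) = 1/21; P(data | bag B) = (1/7)(0/6) = 0; P(data | bag C) = (2/10)(1/9) = 1/45; P(data | bag D) = (11/12)(10/11) = 5/6; P(data | bag E) = (3/6)(2/5) = 1/5.
The prior-weighted likelihoods are 1/5 · 1/21 = 1/105, 1/5 · 0 = 0, 1/5 · 1/45 = 1/225, 1/5 · 5/6 = 1/6, 1/5 · 1/5 = 1/25; these sum to 139/630.
Hence P(bag D | data) = (1/6) / (139/630) = 105/139.

0.755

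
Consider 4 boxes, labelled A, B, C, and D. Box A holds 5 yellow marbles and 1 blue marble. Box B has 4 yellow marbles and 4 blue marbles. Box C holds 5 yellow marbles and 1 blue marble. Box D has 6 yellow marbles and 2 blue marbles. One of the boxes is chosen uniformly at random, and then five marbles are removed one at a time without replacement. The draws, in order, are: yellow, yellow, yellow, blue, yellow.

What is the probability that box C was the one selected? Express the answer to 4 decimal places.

The likelihood of the observed sequence under each hypothesis: P(data | box A) = (5/6)(4/5)(3/4)(1/3)(2/2) = 0.16667; P(data | box B) = (4/8)(3/7)(2/6)(4/5)(1/4) = 0.014286; P(data | box C) = (5/6)(4/5)(3/4)(1/3)(2/2) = 0.16667; P(data | box D) = (6/8)(5/7)(4/6)(2/5)(3/4) = 0.10714.
Weighting by the prior gives 1/4 · 0.16667 = 0.041667, 1/4 · 0.014286 = 0.0035714, 1/4 · 0.16667 = 0.041667, 1/4 · 0.10714 = 0.026786; with total 0.11369.
Hence P(box C | data) = (0.041667) / (0.11369) = 0.36649.

0.3665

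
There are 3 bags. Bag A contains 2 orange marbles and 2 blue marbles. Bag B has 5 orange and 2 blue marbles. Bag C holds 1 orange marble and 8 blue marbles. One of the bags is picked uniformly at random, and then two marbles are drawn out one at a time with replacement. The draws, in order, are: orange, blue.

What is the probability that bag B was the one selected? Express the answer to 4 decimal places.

The likelihood of the observed sequence under each hypothesis: P(data | bag A) = (2/4)(2/4) = 0.25; P(data | bag B) = (5/7)(2/7) = 0.20408; P(data | bag C) = (1/9)(8/9) = 0.098765.
Multiplying each by its prior: 1/3 · 0.25 = 0.083333, 1/3 · 0.20408 = 0.068027, 1/3 · 0.098765 = 0.032922; these sum to 0.18428.
So P(bag B | data) = (0.068027) / (0.18428) = 0.36915.

0.3691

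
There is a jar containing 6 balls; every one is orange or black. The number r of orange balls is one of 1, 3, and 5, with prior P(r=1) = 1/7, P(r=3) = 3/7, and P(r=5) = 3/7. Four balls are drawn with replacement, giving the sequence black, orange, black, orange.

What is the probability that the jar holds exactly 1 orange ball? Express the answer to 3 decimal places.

For each hypothesis, P(data | H) works out to: P(data | r = 1) = (5/6)(1/6)(5/6)(1/6) = 0.01929; P(data | r = 3) = (3/6)(3/6)(3/6)(3/6) = 0.0625; P(data | r = 5) = (1/6)(5/6)(1/6)(5/6) = 0.01929.
Multiplying each by its prior: 1/7 · 0.01929 = 0.0027557, 3/7 · 0.0625 = 0.026786, 3/7 · 0.01929 = 0.0082672; with total 0.037809.
Hence P(r = 1 | data) = (0.0027557) / (0.037809) = 0.072886.

0.073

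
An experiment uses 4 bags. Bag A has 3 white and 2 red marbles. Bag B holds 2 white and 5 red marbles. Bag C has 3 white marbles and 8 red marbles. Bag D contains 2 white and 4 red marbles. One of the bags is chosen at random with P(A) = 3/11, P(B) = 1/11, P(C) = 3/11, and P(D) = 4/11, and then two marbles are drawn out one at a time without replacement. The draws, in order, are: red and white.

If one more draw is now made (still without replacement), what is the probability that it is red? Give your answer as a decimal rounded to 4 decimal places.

0.6294

For each hypothesis, P(data | H) works out to: P(data | bag A) = (2/5)(3/4) = 0.3; P(data | bag B) = (5/7)(2/6) = 0.2381; P(data | bag C) = (8/11)(3/10) = 0.21818; P(data | bag D) = (4/6)(2/5) = 0.26667.
Weighting by the prior gives 3/11 · 0.3 = 0.081818, 1/11 · 0.2381 = 0.021645, 3/11 · 0.21818 = 0.059504, 4/11 · 0.26667 = 0.09697; these sum to 0.25994.
Normalising, the posterior is P(bag A | data) = 0.31476, P(bag B | data) = 0.08327, P(bag C | data) = 0.22892, P(bag D | data) = 0.37305.
So P(red next | data) = Σ P(red next | H) P(H | data) = (1/3)(0.31476) + (4/5)(0.08327) + (7/9)(0.22892) + (3/4)(0.37305) = 0.62937.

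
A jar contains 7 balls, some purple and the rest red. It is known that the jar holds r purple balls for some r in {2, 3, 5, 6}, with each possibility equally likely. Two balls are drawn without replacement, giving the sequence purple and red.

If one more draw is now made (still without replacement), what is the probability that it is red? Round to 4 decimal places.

The likelihood of the observed sequence under each hypothesis: P(data | r = 2) = (2/7)(5/6) = 5/21; P(data | r = 3) = (3/7)(4/6) = 2/7; P(data | r = 5) = (5/7)(2/6) = 5/21; P(data | r = 6) = (6/7)(1/6) = 1/7.
Multiplying each by its prior: 1/4 · 5/21 = 5/84, 1/4 · 2/7 = 1/14, 1/4 · 5/21 = 5/84, 1/4 · 1/7 = 1/28; these sum to 19/84.
Dividing through by the total gives posterior P(r = 2 | data) = 5/19, P(r = 3 | data) = 6/19, P(r = 5 | data) = 5/19, P(r = 6 | data) = 3/19.
Averaging over the posterior, P(red next | data) = (4/5)(5/19) + (3/5)(6/19) + (1/5)(5/19) + (0)(3/19) = 43/95.

0.4526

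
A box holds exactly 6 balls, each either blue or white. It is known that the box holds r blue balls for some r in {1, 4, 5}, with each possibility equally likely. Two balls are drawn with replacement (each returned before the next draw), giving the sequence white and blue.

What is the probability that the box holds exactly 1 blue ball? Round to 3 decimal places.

0.278

The likelihood of the observed sequence under each hypothesis: P(data | r = 1) = (5/6)(1/6) = 5/36; P(data | r = 4) = (2/6)(4/6) = 2/9; P(data | r = 5) = (1/6)(5/6) = 5/36.
Weighting by the prior gives 1/3 · 5/36 = 5/108, 1/3 · 2/9 = 2/27, 1/3 · 5/36 = 5/108; with total 1/6.
So P(r = 1 | data) = (5/108) / (1/6) = 5/18.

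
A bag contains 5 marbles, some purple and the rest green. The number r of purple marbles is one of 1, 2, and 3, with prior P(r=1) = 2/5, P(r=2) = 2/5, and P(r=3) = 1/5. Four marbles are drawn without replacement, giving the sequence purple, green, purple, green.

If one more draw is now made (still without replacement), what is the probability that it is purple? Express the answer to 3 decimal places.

Under each hypothesis, the probability of the observed sequence is: P(data | r = 1) = (1/5)(4/4)(0/3) = 0; P(data | r = 2) = (2/5)(3/4)(1/3)(2/2) = 1/10; P(data | r = 3) = (3/5)(2/4)(2/3)(1/2) = 1/10.
Weighting by the prior gives 2/5 · 0 = 0, 2/5 · 1/10 = 1/25, 1/5 · 1/10 = 1/50; these sum to 3/50.
The posterior is then P(r = 1 | data) = 0, P(r = 2 | data) = 2/3, P(r = 3 | data) = 1/3.
Averaging over the posterior, P(purple next | data) = (0)(2/3) + (1)(1/3) = 1/3.

0.333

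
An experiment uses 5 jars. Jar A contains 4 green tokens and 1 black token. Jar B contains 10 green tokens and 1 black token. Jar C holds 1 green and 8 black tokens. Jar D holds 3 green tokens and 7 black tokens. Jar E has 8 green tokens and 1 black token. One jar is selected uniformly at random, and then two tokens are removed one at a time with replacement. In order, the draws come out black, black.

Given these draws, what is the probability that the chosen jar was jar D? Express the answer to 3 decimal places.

Compute the likelihood of the observed sequence for each case: P(data | jar A) = (1/5)(1/5) = 0.04; P(data | jar B) = (1/11)(1/11) = 0.0082645; P(data | jar C) = (8/9)(8/9) = 0.79012; P(data | jar D) = (7/10)(7/10) = 0.49; P(data | jar E) = (1/9)(1/9) = 0.012346.
Multiplying each by its prior: 1/5 · 0.04 = 0.008, 1/5 · 0.0082645 = 0.0016529, 1/5 · 0.79012 = 0.15802, 1/5 · 0.49 = 0.098, 1/5 · 0.012346 = 0.0024691; these sum to 0.26815.
By Bayes' rule, P(jar D | data) = (0.098) / (0.26815) = 0.36547.

0.365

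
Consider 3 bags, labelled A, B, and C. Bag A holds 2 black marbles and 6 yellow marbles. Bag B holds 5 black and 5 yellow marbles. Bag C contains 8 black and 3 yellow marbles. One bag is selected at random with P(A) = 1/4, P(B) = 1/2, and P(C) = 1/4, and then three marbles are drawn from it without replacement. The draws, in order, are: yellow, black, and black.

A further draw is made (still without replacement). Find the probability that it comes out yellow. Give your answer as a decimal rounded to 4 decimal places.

0.4902

For each hypothesis, P(data | H) works out to: P(data | bag A) = (6/8)(2/7)(1/6) = 0.035714; P(data | bag B) = (5/10)(5/9)(4/8) = 0.13889; P(data | bag C) = (3/11)(8/10)(7/9) = 0.1697.
Multiplying each by its prior: 1/4 · 0.035714 = 0.0089286, 1/2 · 0.13889 = 0.069444, 1/4 · 0.1697 = 0.042424; these sum to 0.1208.
Normalising, the posterior is P(bag A | data) = 0.073914, P(bag B | data) = 0.57488, P(bag C | data) = 0.3512.
So P(yellow next | data) = Σ P(yellow next | H) P(H | data) = (1)(0.073914) + (4/7)(0.57488) + (1/4)(0.3512) = 0.49022.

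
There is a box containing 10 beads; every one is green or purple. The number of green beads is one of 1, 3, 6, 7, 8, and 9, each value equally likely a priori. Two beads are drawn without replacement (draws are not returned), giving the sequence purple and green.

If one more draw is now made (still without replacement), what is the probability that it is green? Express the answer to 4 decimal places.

0.5900

Compute the likelihood of the observed sequence for each case: P(data | r = 1) = (9/10)(1/9) = 1/10; P(data | r = 3) = (7/10)(3/9) = 7/30; P(data | r = 6) = (4/10)(6/9) = 4/15; P(data | r = 7) = (3/10)(7/9) = 7/30; P(data | r = 8) = (2/10)(8/9) = 8/45; P(data | r = 9) = (1/10)(9/9) = 1/10.
The prior-weighted likelihoods are 1/6 · 1/10 = 1/60, 1/6 · 7/30 = 7/180, 1/6 · 4/15 = 2/45, 1/6 · 7/30 = 7/180, 1/6 · 8/45 = 4/135, 1/6 · 1/10 = 1/60; with total 5/27.
The posterior is then P(r = 1 | data) = 9/100, P(r = 3 | data) = 21/100, P(r = 6 | data) = 6/25, P(r = 7 | data) = 21/100, P(r = 8 | data) = 4/25, P(r = 9 | data) = 9/100.
So P(green next | data) = Σ P(green next | H) P(H | data) = (0)(9/100) + (1/4)(21/100) + (5/8)(6/25) + (3/4)(21/100) + (7/8)(4/25) + (1)(9/100) = 59/100.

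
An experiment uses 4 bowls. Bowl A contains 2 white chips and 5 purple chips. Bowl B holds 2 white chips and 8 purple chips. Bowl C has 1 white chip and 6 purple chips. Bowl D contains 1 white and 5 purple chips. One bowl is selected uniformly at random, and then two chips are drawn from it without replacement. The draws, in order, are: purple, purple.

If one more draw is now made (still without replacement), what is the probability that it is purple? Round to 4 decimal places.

Under each hypothesis, the probability of the observed sequence is: P(data | bowl A) = (5/7)(4/6) = 0.47619; P(data | bowl B) = (8/10)(7/9) = 0.62222; P(data | bowl C) = (6/7)(5/6) = 0.71429; P(data | bowl D) = (5/6)(4/5) = 0.66667.
Weighting by the prior gives 1/4 · 0.47619 = 0.11905, 1/4 · 0.62222 = 0.15556, 1/4 · 0.71429 = 0.17857, 1/4 · 0.66667 = 0.16667; summing to 0.61984.
Normalising, the posterior is P(bowl A | data) = 0.19206, P(bowl B | data) = 0.25096, P(bowl C | data) = 0.28809, P(bowl D | data) = 0.26889.
The predictive probability is P(purple next | data) = (3/5)(0.19206) + (3/4)(0.25096) + (4/5)(0.28809) + (3/4)(0.26889) = 0.7356.

0.7356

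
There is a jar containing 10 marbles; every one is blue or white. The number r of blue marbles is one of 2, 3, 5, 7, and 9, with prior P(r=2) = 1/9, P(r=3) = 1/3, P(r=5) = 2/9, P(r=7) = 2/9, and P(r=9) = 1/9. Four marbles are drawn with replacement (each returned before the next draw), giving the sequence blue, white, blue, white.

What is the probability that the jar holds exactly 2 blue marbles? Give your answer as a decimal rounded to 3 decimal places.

For each hypothesis, P(data | H) works out to: P(data | r = 2) = (2/10)(8/10)(2/10)(8/10) = 0.0256; P(data | r = 3) = (3/10)(7/10)(3/10)(7/10) = 0.0441; P(data | r = 5) = (5/10)(5/10)(5/10)(5/10) = 0.0625; P(data | r = 7) = (7/10)(3/10)(7/10)(3/10) = 0.0441; P(data | r = 9) = (9/10)(1/10)(9/10)(1/10) = 0.0081.
The prior-weighted likelihoods are 1/9 · 0.0256 = 0.0028444, 1/3 · 0.0441 = 0.0147, 2/9 · 0.0625 = 0.013889, 2/9 · 0.0441 = 0.0098, 1/9 · 0.0081 = 0.0009; these sum to 0.042133.
By Bayes' rule, P(r = 2 | data) = (0.0028444) / (0.042133) = 0.067511.

0.068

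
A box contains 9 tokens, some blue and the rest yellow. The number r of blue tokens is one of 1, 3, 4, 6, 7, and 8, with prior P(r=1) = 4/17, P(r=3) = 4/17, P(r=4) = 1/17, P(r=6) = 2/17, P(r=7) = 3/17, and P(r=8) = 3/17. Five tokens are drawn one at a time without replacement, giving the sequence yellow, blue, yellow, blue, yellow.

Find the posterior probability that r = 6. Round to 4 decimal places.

The likelihood of the observed sequence under each hypothesis: P(data | r = 1) = (8/9)(1/8)(7/7)(0/6) = 0; P(data | r = 3) = (6/9)(3/8)(5/7)(2/6)(4/5) = 1/21; P(data | r = 4) = (5/9)(4/8)(4/7)(3/6)(3/5) = 1/21; P(data | r = 6) = (3/9)(6/8)(2/7)(5/6)(1/5) = 1/84; P(data | r = 7) = (2/9)(7/8)(1/7)(6/6)(0/5) = 0; P(data | r = 8) = (1/9)(8/8)(0/7) = 0.
The prior-weighted likelihoods are 4/17 · 0 = 0, 4/17 · 1/21 = 4/357, 1/17 · 1/21 = 1/357, 2/17 · 1/84 = 1/714, 3/17 · 0 = 0, 3/17 · 0 = 0; summing to 11/714.
Hence P(r = 6 | data) = (1/714) / (11/714) = 1/11.

0.0909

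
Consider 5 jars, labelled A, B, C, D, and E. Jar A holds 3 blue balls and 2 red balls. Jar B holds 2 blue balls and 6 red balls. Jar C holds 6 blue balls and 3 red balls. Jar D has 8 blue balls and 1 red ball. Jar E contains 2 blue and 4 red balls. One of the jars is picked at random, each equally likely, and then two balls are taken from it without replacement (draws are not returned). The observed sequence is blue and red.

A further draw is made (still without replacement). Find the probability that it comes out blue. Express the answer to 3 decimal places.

0.518

Under each hypothesis, the probability of the observed sequence is: P(data | jar A) = (3/5)(2/4) = 0.3; P(data | jar B) = (2/8)(6/7) = 0.21429; P(data | jar C) = (6/9)(3/8) = 0.25; P(data | jar D) = (8/9)(1/8) = 0.11111; P(data | jar E) = (2/6)(4/5) = 0.26667.
The prior-weighted likelihoods are 1/5 · 0.3 = 0.06, 1/5 · 0.21429 = 0.042857, 1/5 · 0.25 = 0.05, 1/5 · 0.11111 = 0.022222, 1/5 · 0.26667 = 0.053333; these sum to 0.22841.
Normalising, the posterior is P(jar A | data) = 0.26268, P(jar B | data) = 0.18763, P(jar C | data) = 0.2189, P(jar D | data) = 0.09729, P(jar E | data) = 0.2335.
So P(blue next | data) = Σ P(blue next | H) P(H | data) = (2/3)(0.26268) + (1/6)(0.18763) + (5/7)(0.2189) + (1)(0.09729) + (1/4)(0.2335) = 0.51842.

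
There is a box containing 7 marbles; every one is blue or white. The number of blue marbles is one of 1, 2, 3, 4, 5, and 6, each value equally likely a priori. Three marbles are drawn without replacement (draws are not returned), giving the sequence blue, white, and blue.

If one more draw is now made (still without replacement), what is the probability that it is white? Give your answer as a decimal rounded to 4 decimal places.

Under each hypothesis, the probability of the observed sequence is: P(data | r = 1) = (1/7)(6/6)(0/5) = 0; P(data | r = 2) = (2/7)(5/6)(1/5) = 1/21; P(data | r = 3) = (3/7)(4/6)(2/5) = 4/35; P(data | r = 4) = (4/7)(3/6)(3/5) = 6/35; P(data | r = 5) = (5/7)(2/6)(4/5) = 4/21; P(data | r = 6) = (6/7)(1/6)(5/5) = 1/7.
The prior-weighted likelihoods are 1/6 · 0 = 0, 1/6 · 1/21 = 1/126, 1/6 · 4/35 = 2/105, 1/6 · 6/35 = 1/35, 1/6 · 4/21 = 2/63, 1/6 · 1/7 = 1/42; these sum to 1/9.
Normalising, the posterior is P(r = 1 | data) = 0, P(r = 2 | data) = 1/14, P(r = 3 | data) = 6/35, P(r = 4 | data) = 9/35, P(r = 5 | data) = 2/7, P(r = 6 | data) = 3/14.
So P(white next | data) = Σ P(white next | H) P(H | data) = (1)(1/14) + (3/4)(6/35) + (1/2)(9/35) + (1/4)(2/7) + (0)(3/14) = 2/5.

0.4000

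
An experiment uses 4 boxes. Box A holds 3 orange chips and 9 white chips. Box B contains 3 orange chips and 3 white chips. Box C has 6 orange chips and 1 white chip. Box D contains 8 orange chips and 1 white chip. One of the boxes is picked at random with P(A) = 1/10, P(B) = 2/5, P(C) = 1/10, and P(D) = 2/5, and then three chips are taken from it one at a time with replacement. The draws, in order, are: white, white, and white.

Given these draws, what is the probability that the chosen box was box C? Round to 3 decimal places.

Under each hypothesis, the probability of the observed sequence is: P(data | box A) = (9/12)(9/12)(9/12) = 0.42188; P(data | box B) = (3/6)(3/6)(3/6) = 0.125; P(data | box C) = (1/7)(1/7)(1/7) = 0.0029155; P(data | box D) = (1/9)(1/9)(1/9) = 0.0013717.
The prior-weighted likelihoods are 1/10 · 0.42188 = 0.042188, 2/5 · 0.125 = 0.05, 1/10 · 0.0029155 = 0.00029155, 2/5 · 0.0013717 = 0.0005487; these sum to 0.093028.
Therefore the posterior P(box C | data) = (0.00029155) / (0.093028) = 0.003134.

0.003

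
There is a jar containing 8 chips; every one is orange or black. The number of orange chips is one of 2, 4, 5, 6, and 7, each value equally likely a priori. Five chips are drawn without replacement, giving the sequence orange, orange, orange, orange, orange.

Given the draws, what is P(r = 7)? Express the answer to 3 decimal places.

0.750

Under each hypothesis, the probability of the observed sequence is: P(data | r = 2) = (2/8)(1/7)(0/6) = 0; P(data | r = 4) = (4/8)(3/7)(2/6)(1/5)(0/4) = 0; P(data | r = 5) = (5/8)(4/7)(3/6)(2/5)(1/4) = 1/56; P(data | r = 6) = (6/8)(5/7)(4/6)(3/5)(2/4) = 3/28; P(data | r = 7) = (7/8)(6/7)(5/6)(4/5)(3/4) = 3/8.
Multiplying each by its prior: 1/5 · 0 = 0, 1/5 · 0 = 0, 1/5 · 1/56 = 1/280, 1/5 · 3/28 = 3/140, 1/5 · 3/8 = 3/40; these sum to 1/10.
Hence P(r = 7 | data) = (3/40) / (1/10) = 3/4.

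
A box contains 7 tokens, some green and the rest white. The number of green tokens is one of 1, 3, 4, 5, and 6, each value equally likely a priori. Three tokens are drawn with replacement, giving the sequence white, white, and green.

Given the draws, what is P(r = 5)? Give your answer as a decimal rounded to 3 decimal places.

The likelihood of the observed sequence under each hypothesis: P(data | r = 1) = (6/7)(6/7)(1/7) = 0.10496; P(data | r = 3) = (4/7)(4/7)(3/7) = 0.13994; P(data | r = 4) = (3/7)(3/7)(4/7) = 0.10496; P(data | r = 5) = (2/7)(2/7)(5/7) = 0.058309; P(data | r = 6) = (1/7)(1/7)(6/7) = 0.017493.
The prior-weighted likelihoods are 1/5 · 0.10496 = 0.020991, 1/5 · 0.13994 = 0.027988, 1/5 · 0.10496 = 0.020991, 1/5 · 0.058309 = 0.011662, 1/5 · 0.017493 = 0.0034985; these sum to 0.085131.
Hence P(r = 5 | data) = (0.011662) / (0.085131) = 0.13699.

0.137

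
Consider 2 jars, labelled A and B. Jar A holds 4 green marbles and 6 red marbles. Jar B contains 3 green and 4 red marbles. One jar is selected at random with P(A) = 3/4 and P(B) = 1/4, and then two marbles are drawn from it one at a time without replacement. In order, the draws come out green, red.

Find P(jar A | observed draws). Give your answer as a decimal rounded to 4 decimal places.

Compute the likelihood of the observed sequence for each case: P(data | jar A) = (4/10)(6/9) = 4/15; P(data | jar B) = (3/7)(4/6) = 2/7.
Multiplying each by its prior: 3/4 · 4/15 = 1/5, 1/4 · 2/7 = 1/14; these sum to 19/70.
By Bayes' rule, P(jar A | data) = (1/5) / (19/70) = 14/19.

0.7368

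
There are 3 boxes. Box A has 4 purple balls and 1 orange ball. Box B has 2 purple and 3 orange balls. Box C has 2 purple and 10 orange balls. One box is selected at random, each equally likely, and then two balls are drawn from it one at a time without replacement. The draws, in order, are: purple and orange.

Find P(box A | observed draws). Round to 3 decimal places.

0.307

Compute the likelihood of the observed sequence for each case: P(data | box A) = (4/5)(1/4) = 1/5; P(data | box B) = (2/5)(3/4) = 3/10; P(data | box C) = (2/12)(10/11) = 5/33.
Multiplying each by its prior: 1/3 · 1/5 = 1/15, 1/3 · 3/10 = 1/10, 1/3 · 5/33 = 5/99; summing to 43/198.
Therefore the posterior P(box A | data) = (1/15) / (43/198) = 66/215.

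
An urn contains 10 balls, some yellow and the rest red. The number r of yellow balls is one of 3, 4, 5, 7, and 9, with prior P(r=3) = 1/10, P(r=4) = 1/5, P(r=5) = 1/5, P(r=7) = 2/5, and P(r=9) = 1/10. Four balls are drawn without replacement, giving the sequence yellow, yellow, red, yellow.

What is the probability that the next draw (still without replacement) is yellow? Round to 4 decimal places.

The likelihood of the observed sequence under each hypothesis: P(data | r = 3) = (3/10)(2/9)(7/8)(1/7) = 0.0083333; P(data | r = 4) = (4/10)(3/9)(6/8)(2/7) = 0.028571; P(data | r = 5) = (5/10)(4/9)(5/8)(3/7) = 0.059524; P(data | r = 7) = (7/10)(6/9)(3/8)(5/7) = 0.125; P(data | r = 9) = (9/10)(8/9)(1/8)(7/7) = 0.1.
Weighting by the prior gives 1/10 · 0.0083333 = 0.00083333, 1/5 · 0.028571 = 0.0057143, 1/5 · 0.059524 = 0.011905, 2/5 · 0.125 = 0.05, 1/10 · 0.1 = 0.01; these sum to 0.078452.
Dividing through by the total gives posterior P(r = 3 | data) = 0.010622, P(r = 4 | data) = 0.072838, P(r = 5 | data) = 0.15175, P(r = 7 | data) = 0.63733, P(r = 9 | data) = 0.12747.
So P(yellow next | data) = Σ P(yellow next | H) P(H | data) = (0)(0.010622) + (1/6)(0.072838) + (1/3)(0.15175) + (2/3)(0.63733) + (1)(0.12747) = 0.61507.

0.6151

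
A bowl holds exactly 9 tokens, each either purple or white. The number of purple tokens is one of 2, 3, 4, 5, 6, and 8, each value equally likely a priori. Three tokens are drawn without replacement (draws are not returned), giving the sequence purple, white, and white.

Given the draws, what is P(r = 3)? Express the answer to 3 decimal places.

0.257

Compute the likelihood of the observed sequence for each case: P(data | r = 2) = (2/9)(7/8)(6/7) = 1/6; P(data | r = 3) = (3/9)(6/8)(5/7) = 5/28; P(data | r = 4) = (4/9)(5/8)(4/7) = 10/63; P(data | r = 5) = (5/9)(4/8)(3/7) = 5/42; P(data | r = 6) = (6/9)(3/8)(2/7) = 1/14; P(data | r = 8) = (8/9)(1/8)(0/7) = 0.
Weighting by the prior gives 1/6 · 1/6 = 1/36, 1/6 · 5/28 = 5/168, 1/6 · 10/63 = 5/189, 1/6 · 5/42 = 5/252, 1/6 · 1/14 = 1/84, 1/6 · 0 = 0; these sum to 25/216.
By Bayes' rule, P(r = 3 | data) = (5/168) / (25/216) = 9/35.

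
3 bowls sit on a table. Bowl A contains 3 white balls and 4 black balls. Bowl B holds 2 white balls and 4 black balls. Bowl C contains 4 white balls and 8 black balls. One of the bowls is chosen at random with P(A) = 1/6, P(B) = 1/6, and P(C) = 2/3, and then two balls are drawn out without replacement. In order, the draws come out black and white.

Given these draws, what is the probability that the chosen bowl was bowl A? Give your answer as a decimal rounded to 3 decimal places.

0.188

The likelihood of the observed sequence under each hypothesis: P(data | bowl A) = (4/7)(3/6) = 0.28571; P(data | bowl B) = (4/6)(2/5) = 0.26667; P(data | bowl C) = (8/12)(4/11) = 0.24242.
Weighting by the prior gives 1/6 · 0.28571 = 0.047619, 1/6 · 0.26667 = 0.044444, 2/3 · 0.24242 = 0.16162; summing to 0.25368.
Hence P(bowl A | data) = (0.047619) / (0.25368) = 0.18771.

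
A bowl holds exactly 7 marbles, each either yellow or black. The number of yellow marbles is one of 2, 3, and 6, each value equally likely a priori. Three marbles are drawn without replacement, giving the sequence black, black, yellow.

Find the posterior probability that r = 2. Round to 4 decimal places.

Compute the likelihood of the observed sequence for each case: P(data | r = 2) = (5/7)(4/6)(2/5) = 4/21; P(data | r = 3) = (4/7)(3/6)(3/5) = 6/35; P(data | r = 6) = (1/7)(0/6) = 0.
The prior-weighted likelihoods are 1/3 · 4/21 = 4/63, 1/3 · 6/35 = 2/35, 1/3 · 0 = 0; summing to 38/315.
Therefore the posterior P(r = 2 | data) = (4/63) / (38/315) = 10/19.

0.5263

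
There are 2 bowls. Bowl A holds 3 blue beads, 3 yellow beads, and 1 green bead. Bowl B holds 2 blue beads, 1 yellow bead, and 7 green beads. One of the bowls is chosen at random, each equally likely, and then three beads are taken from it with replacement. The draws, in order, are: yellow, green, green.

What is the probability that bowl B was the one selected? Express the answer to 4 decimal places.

0.8485

For each hypothesis, P(data | H) works out to: P(data | bowl A) = (3/7)(1/7)(1/7) = 0.0087464; P(data | bowl B) = (1/10)(7/10)(7/10) = 0.049.
The prior-weighted likelihoods are 1/2 · 0.0087464 = 0.0043732, 1/2 · 0.049 = 0.0245; with total 0.028873.
Therefore the posterior P(bowl B | data) = (0.0245) / (0.028873) = 0.84854.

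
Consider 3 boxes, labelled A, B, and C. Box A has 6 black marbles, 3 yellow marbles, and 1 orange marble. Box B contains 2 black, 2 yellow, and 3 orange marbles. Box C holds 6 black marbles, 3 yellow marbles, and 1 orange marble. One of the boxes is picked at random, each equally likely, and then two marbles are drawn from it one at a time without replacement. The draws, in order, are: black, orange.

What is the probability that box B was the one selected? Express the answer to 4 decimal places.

For each hypothesis, P(data | H) works out to: P(data | box A) = (6/10)(1/9) = 1/15; P(data | box B) = (2/7)(3/6) = 1/7; P(data | box C) = (6/10)(1/9) = 1/15.
Weighting by the prior gives 1/3 · 1/15 = 1/45, 1/3 · 1/7 = 1/21, 1/3 · 1/15 = 1/45; with total 29/315.
By Bayes' rule, P(box B | data) = (1/21) / (29/315) = 15/29.

0.5172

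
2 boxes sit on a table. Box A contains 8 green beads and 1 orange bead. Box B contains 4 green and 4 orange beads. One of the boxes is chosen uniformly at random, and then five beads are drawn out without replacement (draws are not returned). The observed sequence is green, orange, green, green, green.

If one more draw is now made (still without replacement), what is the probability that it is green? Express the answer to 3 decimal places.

Compute the likelihood of the observed sequence for each case: P(data | box A) = (8/9)(1/8)(7/7)(6/6)(5/5) = 0.11111; P(data | box B) = (4/8)(4/7)(3/6)(2/5)(1/4) = 0.014286.
Multiplying each by its prior: 1/2 · 0.11111 = 0.055556, 1/2 · 0.014286 = 0.0071429; summing to 0.062698.
Dividing through by the total gives posterior P(box A | data) = 0.88608, P(box B | data) = 0.11392.
Averaging over the posterior, P(green next | data) = (1)(0.88608) + (0)(0.11392) = 0.88608.

0.886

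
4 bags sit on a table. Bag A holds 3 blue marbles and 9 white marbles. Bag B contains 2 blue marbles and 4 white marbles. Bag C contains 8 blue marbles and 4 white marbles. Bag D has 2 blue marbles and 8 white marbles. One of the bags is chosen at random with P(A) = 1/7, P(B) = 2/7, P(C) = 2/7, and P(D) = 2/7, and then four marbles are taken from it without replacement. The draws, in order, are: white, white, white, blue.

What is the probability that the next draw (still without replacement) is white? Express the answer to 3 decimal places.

For each hypothesis, P(data | H) works out to: P(data | bag A) = (9/12)(8/11)(7/10)(3/9) = 0.12727; P(data | bag B) = (4/6)(3/5)(2/4)(2/3) = 0.13333; P(data | bag C) = (4/12)(3/11)(2/10)(8/9) = 0.016162; P(data | bag D) = (8/10)(7/9)(6/8)(2/7) = 0.13333.
Multiplying each by its prior: 1/7 · 0.12727 = 0.018182, 2/7 · 0.13333 = 0.038095, 2/7 · 0.016162 = 0.0046176, 2/7 · 0.13333 = 0.038095; these sum to 0.09899.
The posterior is then P(bag A | data) = 0.18367, P(bag B | data) = 0.38484, P(bag C | data) = 0.046647, P(bag D | data) = 0.38484.
Averaging over the posterior, P(white next | data) = (3/4)(0.18367) + (1/2)(0.38484) + (1/8)(0.046647) + (5/6)(0.38484) = 0.65671.

0.657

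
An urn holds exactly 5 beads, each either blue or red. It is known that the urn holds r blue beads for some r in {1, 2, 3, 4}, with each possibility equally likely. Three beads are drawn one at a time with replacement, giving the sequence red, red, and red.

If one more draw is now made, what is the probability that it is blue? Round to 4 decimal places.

Compute the likelihood of the observed sequence for each case: P(data | r = 1) = (4/5)(4/5)(4/5) = 64/125; P(data | r = 2) = (3/5)(3/5)(3/5) = 27/125; P(data | r = 3) = (2/5)(2/5)(2/5) = 8/125; P(data | r = 4) = (1/5)(1/5)(1/5) = 1/125.
Multiplying each by its prior: 1/4 · 64/125 = 16/125, 1/4 · 27/125 = 27/500, 1/4 · 8/125 = 2/125, 1/4 · 1/125 = 1/500; with total 1/5.
Dividing through by the total gives posterior P(r = 1 | data) = 16/25, P(r = 2 | data) = 27/100, P(r = 3 | data) = 2/25, P(r = 4 | data) = 1/100.
Averaging over the posterior, P(blue next | data) = (1/5)(16/25) + (2/5)(27/100) + (3/5)(2/25) + (4/5)(1/100) = 73/250.

0.2920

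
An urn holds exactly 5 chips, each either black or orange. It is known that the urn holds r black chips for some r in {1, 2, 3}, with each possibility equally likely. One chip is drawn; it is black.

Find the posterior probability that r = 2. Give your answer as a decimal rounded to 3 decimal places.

Under each hypothesis, the probability of this draw is: P(data | r = 1) = (1/5) = 1/5; P(data | r = 2) = (2/5) = 2/5; P(data | r = 3) = (3/5) = 3/5.
The prior-weighted likelihoods are 1/3 · 1/5 = 1/15, 1/3 · 2/5 = 2/15, 1/3 · 3/5 = 1/5; these sum to 2/5.
Hence P(r = 2 | data) = (2/15) / (2/5) = 1/3.

0.333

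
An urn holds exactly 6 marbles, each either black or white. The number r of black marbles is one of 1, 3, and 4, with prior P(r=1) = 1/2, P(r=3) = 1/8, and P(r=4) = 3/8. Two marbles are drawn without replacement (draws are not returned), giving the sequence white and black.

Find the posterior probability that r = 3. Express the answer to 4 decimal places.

For each hypothesis, P(data | H) works out to: P(data | r = 1) = (5/6)(1/5) = 1/6; P(data | r = 3) = (3/6)(3/5) = 3/10; P(data | r = 4) = (2/6)(4/5) = 4/15.
Weighting by the prior gives 1/2 · 1/6 = 1/12, 1/8 · 3/10 = 3/80, 3/8 · 4/15 = 1/10; summing to 53/240.
Hence P(r = 3 | data) = (3/80) / (53/240) = 9/53.

0.1698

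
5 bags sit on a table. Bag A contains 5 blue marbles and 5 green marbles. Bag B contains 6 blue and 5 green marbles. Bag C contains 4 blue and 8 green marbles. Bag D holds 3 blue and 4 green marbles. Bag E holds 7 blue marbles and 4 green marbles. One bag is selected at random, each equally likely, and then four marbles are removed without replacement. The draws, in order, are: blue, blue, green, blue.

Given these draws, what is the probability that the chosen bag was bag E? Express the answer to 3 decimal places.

For each hypothesis, P(data | H) works out to: P(data | bag A) = (5/10)(4/9)(5/8)(3/7) = 0.059524; P(data | bag B) = (6/11)(5/10)(5/9)(4/8) = 0.075758; P(data | bag C) = (4/12)(3/11)(8/10)(2/9) = 0.016162; P(data | bag D) = (3/7)(2/6)(4/5)(1/4) = 0.028571; P(data | bag E) = (7/11)(6/10)(4/9)(5/8) = 0.10606.
Multiplying each by its prior: 1/5 · 0.059524 = 0.011905, 1/5 · 0.075758 = 0.015152, 1/5 · 0.016162 = 0.0032323, 1/5 · 0.028571 = 0.0057143, 1/5 · 0.10606 = 0.021212; with total 0.057215.
By Bayes' rule, P(bag E | data) = (0.021212) / (0.057215) = 0.37074.

0.371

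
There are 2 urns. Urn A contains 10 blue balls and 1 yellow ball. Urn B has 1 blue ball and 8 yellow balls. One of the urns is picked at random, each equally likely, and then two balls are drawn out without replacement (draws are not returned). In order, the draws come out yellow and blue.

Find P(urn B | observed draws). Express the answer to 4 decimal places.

The likelihood of the observed sequence under each hypothesis: P(data | urn A) = (1/11)(10/10) = 1/11; P(data | urn B) = (8/9)(1/8) = 1/9.
The prior-weighted likelihoods are 1/2 · 1/11 = 1/22, 1/2 · 1/9 = 1/18; summing to 10/99.
So P(urn B | data) = (1/18) / (10/99) = 11/20.

0.5500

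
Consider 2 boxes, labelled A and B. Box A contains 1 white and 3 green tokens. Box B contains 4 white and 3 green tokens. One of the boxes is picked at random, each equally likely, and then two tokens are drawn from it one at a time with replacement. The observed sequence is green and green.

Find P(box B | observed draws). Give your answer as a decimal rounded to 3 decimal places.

0.246

The likelihood of the observed sequence under each hypothesis: P(data | box A) = (3/4)(3/4) = 0.5625; P(data | box B) = (3/7)(3/7) = 0.18367.
Multiplying each by its prior: 1/2 · 0.5625 = 0.28125, 1/2 · 0.18367 = 0.091837; summing to 0.37309.
Therefore the posterior P(box B | data) = (0.091837) / (0.37309) = 0.24615.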